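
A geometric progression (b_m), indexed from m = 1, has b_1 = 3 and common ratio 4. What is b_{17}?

b_m = 3·4^(m-1).
b_{17} = 3·4^16 = 12884901888.

12884901888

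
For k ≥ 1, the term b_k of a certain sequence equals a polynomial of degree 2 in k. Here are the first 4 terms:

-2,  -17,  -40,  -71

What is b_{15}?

1st diffs: -15, -23, -31.
2nd diffs: -8, -8 (constant).
Newton forward-difference form: b_k = -2 + (-15)·C(k-1,1) + (-8)·C(k-1,2).
At k = 15: k-1 = 14, so b_{15} = -2 - 210 - 728 = -940.

-940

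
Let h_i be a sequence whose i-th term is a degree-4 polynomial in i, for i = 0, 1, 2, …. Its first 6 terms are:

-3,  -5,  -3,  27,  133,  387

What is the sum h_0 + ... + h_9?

1st diffs: -2, 2, 30, 106, 254.
2nd diffs: 4, 28, 76, 148.
3rd diffs: 24, 48, 72.
4th diffs: 24, 24 (constant).
Newton forward-difference form: h_i = -3 + (-2)·C(i,1) + 4·C(i,2) + 24·C(i,3) + 24·C(i,4).
Continuing: 885, 1747, 3117, 5163.
Summing i = 0..9 (10 terms) gives 11448.

11448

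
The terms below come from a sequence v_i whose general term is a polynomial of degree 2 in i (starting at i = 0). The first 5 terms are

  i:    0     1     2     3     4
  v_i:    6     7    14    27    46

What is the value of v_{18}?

1st diffs: 1, 7, 13, 19.
2nd diffs: 6, 6, 6 (constant).
Newton forward-difference form: v_i = 6 + 1·C(i,1) + 6·C(i,2).
At i = 18: i = 18, so v_{18} = 6 + 18 + 918 = 942.

942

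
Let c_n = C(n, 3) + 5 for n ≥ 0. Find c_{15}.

460

C(15, 3) = 455, so c_{15} = 460.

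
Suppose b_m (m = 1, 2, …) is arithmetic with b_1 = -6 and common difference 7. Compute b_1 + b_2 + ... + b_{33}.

3498

b_m = -6 + (m - 1)·7.
b_{33} = 218; S = 33·(-6 + 218)/2 = 3498.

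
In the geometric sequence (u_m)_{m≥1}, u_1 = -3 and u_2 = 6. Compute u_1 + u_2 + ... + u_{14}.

16383

Common ratio r = -2.
u_m = (-3)·(-2)^(m-1).
S = (-3)·((-2)^14 - 1)/(-2 - 1) = (-3)·(16384 - 1)/(-3) = 16383.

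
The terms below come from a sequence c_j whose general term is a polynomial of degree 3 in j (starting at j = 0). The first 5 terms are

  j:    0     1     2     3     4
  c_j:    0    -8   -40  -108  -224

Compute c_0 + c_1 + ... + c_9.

1st diffs: -8, -32, -68, -116.
2nd diffs: -24, -36, -48.
3rd diffs: -12, -12 (constant).
So c_j = -2j^3 - 6j^2.
Continuing: …, -400, -648, -980, -1408, …, c_9 = -1944.
Summing j = 0..9 (10 terms) gives -5760.

-5760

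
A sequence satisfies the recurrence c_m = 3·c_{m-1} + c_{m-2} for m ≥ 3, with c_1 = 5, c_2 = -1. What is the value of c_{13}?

240125

Applying the relation repeatedly:
c_3 = 2, c_4 = 5, c_5 = 17, …, c_{10} = 6665, c_{11} = 22013, c_{12} = 72704, c_{13} = 240125.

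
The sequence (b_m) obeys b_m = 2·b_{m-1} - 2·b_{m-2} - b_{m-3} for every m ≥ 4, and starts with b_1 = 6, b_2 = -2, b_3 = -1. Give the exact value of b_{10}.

Compute successive terms:
b_4 = -4;  b_5 = -4;  b_6 = 1;  b_7 = 14;  b_8 = 30;  b_9 = 31;  b_{10} = -12.

-12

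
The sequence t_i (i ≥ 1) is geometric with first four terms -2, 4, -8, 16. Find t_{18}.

262144

Common ratio r = -2.
t_i = (-2)·(-2)^(i-1).
t_{18} = (-2)·(-2)^17 = 262144.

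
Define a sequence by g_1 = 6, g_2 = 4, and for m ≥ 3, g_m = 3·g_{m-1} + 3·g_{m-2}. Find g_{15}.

241991550

Applying the relation repeatedly:
g_3 = 30;  g_4 = 102;  g_5 = 396;  …;  g_{12} = 4440582;  g_{13} = 16835526;  g_{14} = 63828324;  g_{15} = 241991550.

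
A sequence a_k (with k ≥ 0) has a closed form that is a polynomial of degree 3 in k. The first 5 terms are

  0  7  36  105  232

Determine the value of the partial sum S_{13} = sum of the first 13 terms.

1st diffs: 7, 29, 69, 127.
2nd diffs: 22, 40, 58.
3rd diffs: 18, 18 (constant).
Newton forward-difference form: a_k = 7·C(k,1) + 22·C(k,2) + 18·C(k,3).
Continuing: …, 435, 732, 1141, 1680, …, a_{12} = 5496.
Summing k = 0..12 (13 terms) gives 19708.

19708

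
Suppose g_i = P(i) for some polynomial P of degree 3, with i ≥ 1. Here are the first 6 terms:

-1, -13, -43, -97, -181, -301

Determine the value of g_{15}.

1st diffs: -12, -30, -54, -84, -120.
2nd diffs: -18, -24, -30, -36.
3rd diffs: -6, -6, -6 (constant).
Newton forward-difference form: g_i = -1 + (-12)·C(i-1,1) + (-18)·C(i-1,2) + (-6)·C(i-1,3).
At i = 15: i-1 = 14, so g_{15} = -1 - 168 - 1638 - 2184 = -3991.

-3991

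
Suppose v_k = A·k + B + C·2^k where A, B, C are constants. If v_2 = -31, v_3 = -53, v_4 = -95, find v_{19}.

Write the equations: 2A + B + 4C = -31; 3A + B + 8C = -53; 4A + B + 16C = -95.
Subtracting the first from the second: A + 4C = -22.
Subtracting the second from the third: A + 8C = -42.
Solving: C = -5, A = -2, then B = -7.
Therefore v_{19} = -38 + (-7) + (-5)·524288 = -2621485.

-2621485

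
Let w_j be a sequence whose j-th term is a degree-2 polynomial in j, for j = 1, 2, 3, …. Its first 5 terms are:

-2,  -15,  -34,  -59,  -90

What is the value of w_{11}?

-402

1st diffs: -13, -19, -25, -31.
2nd diffs: -6, -6, -6 (constant).
So w_j = -3j^2 - 4j + 5.
Evaluating at j = 11 gives w_{11} = -402.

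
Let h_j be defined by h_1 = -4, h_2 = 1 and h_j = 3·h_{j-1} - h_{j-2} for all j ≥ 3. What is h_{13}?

117212

h_3 = 7; h_4 = 20; h_5 = 53; …; h_{10} = 6532; h_{11} = 17101; h_{12} = 44771; h_{13} = 117212.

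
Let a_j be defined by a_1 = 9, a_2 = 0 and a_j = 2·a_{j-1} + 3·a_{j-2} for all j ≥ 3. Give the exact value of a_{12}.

Applying the relation repeatedly:
a_3 = 27  a_4 = 54  a_5 = 189  a_6 = 540  a_7 = 1647  a_8 = 4914  a_9 = 14769  a_{10} = 44280  a_{11} = 132867  a_{12} = 398574.
(Characteristic roots are 3 and -1.)

398574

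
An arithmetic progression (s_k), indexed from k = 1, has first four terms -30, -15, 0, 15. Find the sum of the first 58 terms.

23055

Common difference d = 15.
s_k = -30 + (k - 1)·15.
s_{58} = 825; S = 58·(-30 + 825)/2 = 23055.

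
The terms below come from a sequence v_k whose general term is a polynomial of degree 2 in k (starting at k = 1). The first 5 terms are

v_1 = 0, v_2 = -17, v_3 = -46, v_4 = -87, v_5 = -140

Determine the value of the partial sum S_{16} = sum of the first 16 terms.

-8760

1st diffs: -17, -29, -41, -53.
2nd diffs: -12, -12, -12 (constant).
Newton forward-difference form: v_k = (-17)·C(k-1,1) + (-12)·C(k-1,2).
Continuing: …, -205, -282, -371, -472, …, v_{16} = -1515.
Summing k = 1..16 (16 terms) gives -8760.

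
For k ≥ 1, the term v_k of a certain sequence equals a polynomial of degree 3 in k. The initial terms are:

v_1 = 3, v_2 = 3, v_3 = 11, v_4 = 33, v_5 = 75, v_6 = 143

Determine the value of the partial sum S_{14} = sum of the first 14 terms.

8960

1st diffs: 0, 8, 22, 42, 68.
2nd diffs: 8, 14, 20, 26.
3rd diffs: 6, 6, 6 (constant).
Newton forward-difference form: v_k = 3 + 8·C(k-1,2) + 6·C(k-1,3).
Continuing: …, 243, 381, 563, 795, …, v_{14} = 2343.
Summing k = 1..14 (14 terms) gives 8960.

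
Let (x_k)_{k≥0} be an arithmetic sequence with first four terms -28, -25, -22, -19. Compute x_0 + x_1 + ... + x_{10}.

Common difference d = 3.
x_k = -28 + (k - 0)·3.
x_{10} = 2; S = 11·(-28 + 2)/2 = -143.

-143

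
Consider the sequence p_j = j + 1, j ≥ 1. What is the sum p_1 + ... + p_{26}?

377

Over j = 1..26: Σj = 351.
Total = (1)·351 + (1)·26 = 377.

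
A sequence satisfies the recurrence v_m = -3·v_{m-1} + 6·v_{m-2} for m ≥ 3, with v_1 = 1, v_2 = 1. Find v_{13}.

Step forward from the initial values:
v_3 = 3;  v_4 = -3;  v_5 = 27;  …;  v_{10} = -37827;  v_{11} = 165483;  v_{12} = -723411;  v_{13} = 3163131.

3163131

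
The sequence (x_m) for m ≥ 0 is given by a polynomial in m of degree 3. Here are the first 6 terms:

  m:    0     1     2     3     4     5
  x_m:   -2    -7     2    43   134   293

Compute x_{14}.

1st diffs: -5, 9, 41, 91, 159.
2nd diffs: 14, 32, 50, 68.
3rd diffs: 18, 18, 18 (constant).
Newton forward-difference form: x_m = -2 + (-5)·C(m,1) + 14·C(m,2) + 18·C(m,3).
At m = 14: m = 14, so x_{14} = -2 - 70 + 1274 + 6552 = 7754.

7754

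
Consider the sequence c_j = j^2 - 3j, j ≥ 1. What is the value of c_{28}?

c_{28} = 1·28^2 - 3·28 = 700.

700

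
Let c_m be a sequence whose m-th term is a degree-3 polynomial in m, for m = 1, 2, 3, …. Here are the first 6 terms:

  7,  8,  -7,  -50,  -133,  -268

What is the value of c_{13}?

-3677

1st diffs: 1, -15, -43, -83, -135.
2nd diffs: -16, -28, -40, -52.
3rd diffs: -12, -12, -12 (constant).
Newton forward-difference form: c_m = 7 + 1·C(m-1,1) + (-16)·C(m-1,2) + (-12)·C(m-1,3).
At m = 13: m-1 = 12, so c_{13} = 7 + 12 - 1056 - 2640 = -3677.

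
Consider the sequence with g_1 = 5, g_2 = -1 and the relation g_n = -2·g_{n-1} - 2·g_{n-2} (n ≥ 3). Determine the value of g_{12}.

288

Iterate the recurrence:
g_3 = -8  g_4 = 18  g_5 = -20  g_6 = 4  g_7 = 32  g_8 = -72  g_9 = 80  g_{10} = -16  g_{11} = -128  g_{12} = 288.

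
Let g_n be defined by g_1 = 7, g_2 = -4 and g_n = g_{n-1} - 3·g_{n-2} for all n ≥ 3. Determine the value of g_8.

Applying the relation repeatedly:
g_3 = -25  g_4 = -13  g_5 = 62  g_6 = 101  g_7 = -85  g_8 = -388.

-388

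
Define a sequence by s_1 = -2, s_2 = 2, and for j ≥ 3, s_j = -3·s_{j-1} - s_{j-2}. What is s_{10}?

Step forward from the initial values:
s_3 = -4; s_4 = 10; s_5 = -26; s_6 = 68; s_7 = -178; s_8 = 466; s_9 = -1220; s_{10} = 3194.

3194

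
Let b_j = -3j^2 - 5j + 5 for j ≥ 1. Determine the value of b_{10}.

b_{10} = -3·10^2 - 5·10 + 5 = -345.

-345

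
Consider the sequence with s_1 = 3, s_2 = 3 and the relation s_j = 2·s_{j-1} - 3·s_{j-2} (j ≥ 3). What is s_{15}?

Compute successive terms:
s_3 = -3  s_4 = -15  s_5 = -21  …  s_{12} = -591  s_{13} = 987  s_{14} = 3747  s_{15} = 4533.

4533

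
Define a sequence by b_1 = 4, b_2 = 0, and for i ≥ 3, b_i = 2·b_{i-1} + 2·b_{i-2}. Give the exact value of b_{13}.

146176

b_3 = 8;  b_4 = 16;  b_5 = 48;  …;  b_{10} = 7168;  b_{11} = 19584;  b_{12} = 53504;  b_{13} = 146176.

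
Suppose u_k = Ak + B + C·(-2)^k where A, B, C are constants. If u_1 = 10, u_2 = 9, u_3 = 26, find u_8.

-213

The three given values yield: A + B - 2C = 10; 2A + B + 4C = 9; 3A + B - 8C = 26.
Subtracting the first from the second: A + 6C = -1.
Subtracting the second from the third: A - 12C = 17.
Solving: C = -1, A = 5, then B = 3.
Therefore u_8 = 40 + 3 + (-1)·256 = -213.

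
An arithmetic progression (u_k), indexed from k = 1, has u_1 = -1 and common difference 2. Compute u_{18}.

u_k = -1 + (k - 1)·2.
u_{18} = -1 + 17·2 = 33.

33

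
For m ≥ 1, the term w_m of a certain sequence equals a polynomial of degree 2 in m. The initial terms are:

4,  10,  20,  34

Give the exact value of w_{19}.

724

1st diffs: 6, 10, 14.
2nd diffs: 4, 4 (constant).
Newton forward-difference form: w_m = 4 + 6·C(m-1,1) + 4·C(m-1,2).
At m = 19: m-1 = 18, so w_{19} = 4 + 108 + 612 = 724.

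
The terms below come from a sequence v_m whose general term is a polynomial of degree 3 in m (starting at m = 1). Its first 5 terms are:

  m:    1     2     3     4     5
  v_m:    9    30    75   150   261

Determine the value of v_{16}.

5574

1st diffs: 21, 45, 75, 111.
2nd diffs: 24, 30, 36.
3rd diffs: 6, 6 (constant).
Newton forward-difference form: v_m = 9 + 21·C(m-1,1) + 24·C(m-1,2) + 6·C(m-1,3).
At m = 16: m-1 = 15, so v_{16} = 9 + 315 + 2520 + 2730 = 5574.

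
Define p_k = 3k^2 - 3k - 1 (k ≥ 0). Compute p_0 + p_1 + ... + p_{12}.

Over k = 0..12: Σk = 78, Σk² = 650.
Total = (3)·650 + (-3)·78 + (-1)·13 = 1703.

1703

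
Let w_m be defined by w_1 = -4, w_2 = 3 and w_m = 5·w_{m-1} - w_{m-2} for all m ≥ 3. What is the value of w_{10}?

1113548

Iterate the recurrence:
w_3 = 19  w_4 = 92  w_5 = 441  w_6 = 2113  w_7 = 10124  w_8 = 48507  w_9 = 232411  w_{10} = 1113548.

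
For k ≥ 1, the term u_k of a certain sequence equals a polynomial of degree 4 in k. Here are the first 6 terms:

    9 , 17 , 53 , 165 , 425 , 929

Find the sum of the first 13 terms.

1st diffs: 8, 36, 112, 260, 504.
2nd diffs: 28, 76, 148, 244.
3rd diffs: 48, 72, 96.
4th diffs: 24, 24 (constant).
Newton forward-difference form: u_k = 9 + 8·C(k-1,1) + 28·C(k-1,2) + 48·C(k-1,3) + 24·C(k-1,4).
Continuing: …, 1797, 3173, 5225, 8145, …, u_{13} = 24393.
Summing k = 1..13 (13 terms) gives 73957.

73957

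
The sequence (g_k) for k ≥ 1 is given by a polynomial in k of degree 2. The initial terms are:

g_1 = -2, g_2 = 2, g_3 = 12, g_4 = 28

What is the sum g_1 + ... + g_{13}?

2002

1st diffs: 4, 10, 16.
2nd diffs: 6, 6 (constant).
Newton forward-difference form: g_k = -2 + 4·C(k-1,1) + 6·C(k-1,2).
Continuing: …, 50, 78, 112, 152, …, g_{13} = 442.
Summing k = 1..13 (13 terms) gives 2002.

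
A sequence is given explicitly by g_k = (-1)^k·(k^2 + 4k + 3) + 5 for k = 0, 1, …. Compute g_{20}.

488

(-1)^20 = 1; k^2 + 4k + 3 at k=20 is 483; so g_{20} = 488.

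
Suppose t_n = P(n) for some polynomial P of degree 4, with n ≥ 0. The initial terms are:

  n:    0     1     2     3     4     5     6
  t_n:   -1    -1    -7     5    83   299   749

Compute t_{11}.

1st diffs: 0, -6, 12, 78, 216, 450.
2nd diffs: -6, 18, 66, 138, 234.
3rd diffs: 24, 48, 72, 96.
4th diffs: 24, 24, 24 (constant).
Newton forward-difference form: t_n = -1 + (-6)·C(n,2) + 24·C(n,3) + 24·C(n,4).
At n = 11: n = 11, so t_{11} = -1 - 330 + 3960 + 7920 = 11549.

11549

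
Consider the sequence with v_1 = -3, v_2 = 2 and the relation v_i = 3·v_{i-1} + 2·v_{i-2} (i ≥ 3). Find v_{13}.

318588

Iterate the recurrence:
v_3 = 0; v_4 = 4; v_5 = 12; …; v_{10} = 7052; v_{11} = 25116; v_{12} = 89452; v_{13} = 318588.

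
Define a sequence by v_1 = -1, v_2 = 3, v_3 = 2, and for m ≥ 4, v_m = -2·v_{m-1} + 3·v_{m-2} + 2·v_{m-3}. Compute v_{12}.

-2453

Compute successive terms:
v_4 = 3, v_5 = 6, v_6 = 1, v_7 = 22, v_8 = -29, v_9 = 126, v_{10} = -295, v_{11} = 910, v_{12} = -2453.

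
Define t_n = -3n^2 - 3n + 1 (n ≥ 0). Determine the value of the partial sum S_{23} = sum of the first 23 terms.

Over n = 0..22: Σn = 253, Σn² = 3795.
Total = (-3)·3795 + (-3)·253 + (1)·23 = -12121.

-12121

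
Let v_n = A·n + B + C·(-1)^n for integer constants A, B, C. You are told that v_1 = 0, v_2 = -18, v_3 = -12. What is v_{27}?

-156

At n = 1, 2, 3: A + B - C = 0; 2A + B + C = -18; 3A + B - C = -12.
Subtracting the first from the second: A + 2C = -18.
Subtracting the second from the third: A - 2C = 6.
Solving: C = -6, A = -6, then B = 0.
So v_n = -6·n + 0 + (-6)·(-1)^n; at n=27 this is -156.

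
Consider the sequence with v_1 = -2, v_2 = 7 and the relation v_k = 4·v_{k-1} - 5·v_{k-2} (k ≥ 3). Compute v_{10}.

-11753

v_3 = 38, v_4 = 117, v_5 = 278, v_6 = 527, v_7 = 718, v_8 = 237, v_9 = -2642, v_{10} = -11753.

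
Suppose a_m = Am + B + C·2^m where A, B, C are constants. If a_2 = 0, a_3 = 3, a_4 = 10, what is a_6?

The three given values yield: 2A + B + 4C = 0; 3A + B + 8C = 3; 4A + B + 16C = 10.
Subtracting the first from the second: A + 4C = 3.
Subtracting the second from the third: A + 8C = 7.
Solving: C = 1, A = -1, then B = -2.
Therefore a_6 = -6 + (-2) + 1·64 = 56.

56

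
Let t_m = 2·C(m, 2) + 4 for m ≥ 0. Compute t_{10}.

94

C(10, 2) = 45, so t_{10} = 94.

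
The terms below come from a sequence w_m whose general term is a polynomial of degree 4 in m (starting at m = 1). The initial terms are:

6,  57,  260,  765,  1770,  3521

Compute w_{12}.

49517

1st diffs: 51, 203, 505, 1005, 1751.
2nd diffs: 152, 302, 500, 746.
3rd diffs: 150, 198, 246.
4th diffs: 48, 48 (constant).
Newton forward-difference form: w_m = 6 + 51·C(m-1,1) + 152·C(m-1,2) + 150·C(m-1,3) + 48·C(m-1,4).
At m = 12: m-1 = 11, so w_{12} = 6 + 561 + 8360 + 24750 + 15840 = 49517.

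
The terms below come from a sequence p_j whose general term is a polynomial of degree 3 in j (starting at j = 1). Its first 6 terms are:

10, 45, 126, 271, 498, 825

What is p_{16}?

1st diffs: 35, 81, 145, 227, 327.
2nd diffs: 46, 64, 82, 100.
3rd diffs: 18, 18, 18 (constant).
So p_j = 3j^3 + 5j^2 - j + 3.
Evaluating at j = 16 gives p_{16} = 13555.

13555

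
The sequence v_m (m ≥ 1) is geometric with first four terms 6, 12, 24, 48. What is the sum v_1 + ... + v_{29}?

3221225466

Common ratio r = 2.
v_m = 6·2^(m-1).
S = 6·(2^29 - 1)/(2 - 1) = 6·(536870912 - 1)/(1) = 3221225466.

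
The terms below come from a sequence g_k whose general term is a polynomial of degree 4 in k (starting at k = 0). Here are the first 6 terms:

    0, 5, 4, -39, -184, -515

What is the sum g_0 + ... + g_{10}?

1st diffs: 5, -1, -43, -145, -331.
2nd diffs: -6, -42, -102, -186.
3rd diffs: -36, -60, -84.
4th diffs: -24, -24 (constant).
Newton forward-difference form: g_k = 5·C(k,1) + (-6)·C(k,2) + (-36)·C(k,3) + (-24)·C(k,4).
Continuing: …, -1140, -2191, -3824, -6219, …, g_{10} = -9580.
Summing k = 0..10 (11 terms) gives -23683.

-23683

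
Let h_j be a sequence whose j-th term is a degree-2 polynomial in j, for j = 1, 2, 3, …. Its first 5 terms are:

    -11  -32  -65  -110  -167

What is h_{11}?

-761

1st diffs: -21, -33, -45, -57.
2nd diffs: -12, -12, -12 (constant).
So h_j = -6j^2 - 3j - 2.
Evaluating at j = 11 gives h_{11} = -761.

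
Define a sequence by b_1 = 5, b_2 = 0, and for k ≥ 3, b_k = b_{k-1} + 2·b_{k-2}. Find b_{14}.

Applying the relation repeatedly:
b_3 = 10; b_4 = 10; b_5 = 30; …; b_{11} = 1710; b_{12} = 3410; b_{13} = 6830; b_{14} = 13650.
(Characteristic roots are 2 and -1.)

13650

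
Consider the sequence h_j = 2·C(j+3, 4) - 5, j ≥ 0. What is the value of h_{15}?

C(18, 4) = 3060, so h_{15} = 6115.

6115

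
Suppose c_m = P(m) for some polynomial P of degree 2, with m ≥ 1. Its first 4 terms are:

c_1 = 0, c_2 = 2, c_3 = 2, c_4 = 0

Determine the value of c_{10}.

-54

1st diffs: 2, 0, -2.
2nd diffs: -2, -2 (constant).
So c_m = -m^2 + 5m - 4.
Evaluating at m = 10 gives c_{10} = -54.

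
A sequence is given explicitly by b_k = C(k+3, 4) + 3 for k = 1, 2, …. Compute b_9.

498

C(12, 4) = 495, so b_9 = 498.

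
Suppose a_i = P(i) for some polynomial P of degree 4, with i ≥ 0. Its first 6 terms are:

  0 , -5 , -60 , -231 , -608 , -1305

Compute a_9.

-10413

1st diffs: -5, -55, -171, -377, -697.
2nd diffs: -50, -116, -206, -320.
3rd diffs: -66, -90, -114.
4th diffs: -24, -24 (constant).
Newton forward-difference form: a_i = (-5)·C(i,1) + (-50)·C(i,2) + (-66)·C(i,3) + (-24)·C(i,4).
At i = 9: i = 9, so a_9 = -45 - 1800 - 5544 - 3024 = -10413.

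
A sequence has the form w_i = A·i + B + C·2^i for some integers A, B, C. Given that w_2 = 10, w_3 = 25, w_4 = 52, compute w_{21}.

At i = 2, 3, 4: 2A + B + 4C = 10; 3A + B + 8C = 25; 4A + B + 16C = 52.
Subtracting the first from the second: A + 4C = 15.
Subtracting the second from the third: A + 8C = 27.
Solving: C = 3, A = 3, then B = -8.
Hence w_{21} = 3·21 + (-8) + 3·2097152 = 6291511.

6291511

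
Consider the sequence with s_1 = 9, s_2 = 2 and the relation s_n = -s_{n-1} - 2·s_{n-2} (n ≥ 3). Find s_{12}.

-152

Step forward from the initial values:
s_3 = -20, s_4 = 16, s_5 = 24, s_6 = -56, s_7 = 8, s_8 = 104, s_9 = -120, s_{10} = -88, s_{11} = 328, s_{12} = -152.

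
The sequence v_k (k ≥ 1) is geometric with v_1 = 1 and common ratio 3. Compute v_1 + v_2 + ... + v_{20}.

v_k = 1·3^(k-1).
S = 1·(3^20 - 1)/(3 - 1) = 1·(3486784401 - 1)/(2) = 1743392200.

1743392200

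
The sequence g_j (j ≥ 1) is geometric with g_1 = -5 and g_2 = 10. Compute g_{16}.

163840

Common ratio r = -2.
g_j = (-5)·(-2)^(j-1).
g_{16} = (-5)·(-2)^15 = 163840.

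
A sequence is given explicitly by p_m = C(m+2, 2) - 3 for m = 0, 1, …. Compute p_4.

C(6, 2) = 15, so p_4 = 12.

12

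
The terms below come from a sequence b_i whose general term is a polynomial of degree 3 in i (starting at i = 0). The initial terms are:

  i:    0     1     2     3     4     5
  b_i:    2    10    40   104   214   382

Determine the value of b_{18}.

1st diffs: 8, 30, 64, 110, 168.
2nd diffs: 22, 34, 46, 58.
3rd diffs: 12, 12, 12 (constant).
Newton forward-difference form: b_i = 2 + 8·C(i,1) + 22·C(i,2) + 12·C(i,3).
At i = 18: i = 18, so b_{18} = 2 + 144 + 3366 + 9792 = 13304.

13304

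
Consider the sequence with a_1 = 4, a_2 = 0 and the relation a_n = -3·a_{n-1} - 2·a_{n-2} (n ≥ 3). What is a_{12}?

8184

Applying the relation repeatedly:
a_3 = -8; a_4 = 24; a_5 = -56; a_6 = 120; a_7 = -248; a_8 = 504; a_9 = -1016; a_{10} = 2040; a_{11} = -4088; a_{12} = 8184.
(Characteristic roots are -1 and -2.)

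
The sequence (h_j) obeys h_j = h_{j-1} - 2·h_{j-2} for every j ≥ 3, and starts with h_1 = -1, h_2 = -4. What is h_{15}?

362

Applying the relation repeatedly:
h_3 = -2, h_4 = 6, h_5 = 10, …, h_{12} = -114, h_{13} = -134, h_{14} = 94, h_{15} = 362.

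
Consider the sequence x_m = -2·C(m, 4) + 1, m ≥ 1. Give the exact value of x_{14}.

C(14, 4) = 1001, so x_{14} = -2001.

-2001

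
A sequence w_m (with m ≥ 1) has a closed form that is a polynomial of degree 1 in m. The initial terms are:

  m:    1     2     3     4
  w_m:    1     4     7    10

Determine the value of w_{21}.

61

1st diffs: 3, 3, 3 (constant).
So w_m = 3m - 2.
Evaluating at m = 21 gives w_{21} = 61.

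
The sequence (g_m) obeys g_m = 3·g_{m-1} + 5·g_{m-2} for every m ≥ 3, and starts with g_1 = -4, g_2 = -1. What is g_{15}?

g_3 = -23, g_4 = -74, g_5 = -337, …, g_{12} = -7538729, g_{13} = -31606852, g_{14} = -132514201, g_{15} = -555576863.

-555576863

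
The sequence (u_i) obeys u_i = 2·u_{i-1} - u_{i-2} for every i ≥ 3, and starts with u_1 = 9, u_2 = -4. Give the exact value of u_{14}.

-160

u_3 = -17, u_4 = -30, u_5 = -43, …, u_{11} = -121, u_{12} = -134, u_{13} = -147, u_{14} = -160.
(Characteristic roots are 1 and 1.)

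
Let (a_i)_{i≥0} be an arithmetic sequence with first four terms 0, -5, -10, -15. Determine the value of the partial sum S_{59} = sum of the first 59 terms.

-8555

Common difference d = -5.
a_i = 0 + (i - 0)·(-5).
a_{58} = -290; S = 59·(0 + (-290))/2 = -8555.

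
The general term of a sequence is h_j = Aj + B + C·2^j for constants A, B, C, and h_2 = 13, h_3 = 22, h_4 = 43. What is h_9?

At j = 2, 3, 4: 2A + B + 4C = 13; 3A + B + 8C = 22; 4A + B + 16C = 43.
Subtracting the first from the second: A + 4C = 9.
Subtracting the second from the third: A + 8C = 21.
Solving: C = 3, A = -3, then B = 7.
Hence h_9 = -3·9 + 7 + 3·512 = 1516.

1516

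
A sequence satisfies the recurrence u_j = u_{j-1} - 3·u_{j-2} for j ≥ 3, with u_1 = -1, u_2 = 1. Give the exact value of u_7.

Applying the relation repeatedly:
u_3 = 4; u_4 = 1; u_5 = -11; u_6 = -14; u_7 = 19.

19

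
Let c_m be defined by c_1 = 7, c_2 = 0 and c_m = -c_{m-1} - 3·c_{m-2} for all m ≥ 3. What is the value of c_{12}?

Applying the relation repeatedly:
c_3 = -21;  c_4 = 21;  c_5 = 42;  c_6 = -105;  c_7 = -21;  c_8 = 336;  c_9 = -273;  c_{10} = -735;  c_{11} = 1554;  c_{12} = 651.

651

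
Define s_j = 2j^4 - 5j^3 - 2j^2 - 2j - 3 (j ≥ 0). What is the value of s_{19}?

225584

s_{19} = 2·19^4 - 5·19^3 - 2·19^2 - 2·19 - 3 = 225584.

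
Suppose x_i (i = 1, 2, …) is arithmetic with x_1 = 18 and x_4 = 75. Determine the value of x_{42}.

797

Common difference d = (75 - 18) / (4 - 1) = 19.
x_i = 18 + (i - 1)·19.
x_{42} = 18 + 41·19 = 797.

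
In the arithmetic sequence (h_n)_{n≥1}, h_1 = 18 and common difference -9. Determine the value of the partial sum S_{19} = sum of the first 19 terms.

-1197

h_n = 18 + (n - 1)·(-9).
h_{19} = -144; S = 19·(18 + (-144))/2 = -1197.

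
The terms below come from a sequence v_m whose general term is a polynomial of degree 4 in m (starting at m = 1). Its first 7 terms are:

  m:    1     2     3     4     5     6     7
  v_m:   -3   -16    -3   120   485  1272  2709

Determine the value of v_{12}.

1st diffs: -13, 13, 123, 365, 787, 1437.
2nd diffs: 26, 110, 242, 422, 650.
3rd diffs: 84, 132, 180, 228.
4th diffs: 48, 48, 48 (constant).
Newton forward-difference form: v_m = -3 + (-13)·C(m-1,1) + 26·C(m-1,2) + 84·C(m-1,3) + 48·C(m-1,4).
At m = 12: m-1 = 11, so v_{12} = -3 - 143 + 1430 + 13860 + 15840 = 30984.

30984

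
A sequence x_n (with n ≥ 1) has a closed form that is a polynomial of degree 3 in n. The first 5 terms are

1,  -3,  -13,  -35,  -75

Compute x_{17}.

1st diffs: -4, -10, -22, -40.
2nd diffs: -6, -12, -18.
3rd diffs: -6, -6 (constant).
Newton forward-difference form: x_n = 1 + (-4)·C(n-1,1) + (-6)·C(n-1,2) + (-6)·C(n-1,3).
At n = 17: n-1 = 16, so x_{17} = 1 - 64 - 720 - 3360 = -4143.

-4143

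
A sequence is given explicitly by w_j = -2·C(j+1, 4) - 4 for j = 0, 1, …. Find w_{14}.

C(15, 4) = 1365, so w_{14} = -2734.

-2734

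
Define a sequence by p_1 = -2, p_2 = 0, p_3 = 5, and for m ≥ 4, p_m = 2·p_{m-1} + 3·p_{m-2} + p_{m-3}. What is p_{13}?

Applying the relation repeatedly:
p_4 = 8; p_5 = 31; p_6 = 91; p_7 = 283; p_8 = 870; p_9 = 2680; p_{10} = 8253; p_{11} = 25416; p_{12} = 78271; p_{13} = 241043.

241043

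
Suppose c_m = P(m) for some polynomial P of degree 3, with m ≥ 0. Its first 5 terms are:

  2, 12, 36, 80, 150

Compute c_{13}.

2940

1st diffs: 10, 24, 44, 70.
2nd diffs: 14, 20, 26.
3rd diffs: 6, 6 (constant).
Newton forward-difference form: c_m = 2 + 10·C(m,1) + 14·C(m,2) + 6·C(m,3).
At m = 13: m = 13, so c_{13} = 2 + 130 + 1092 + 1716 = 2940.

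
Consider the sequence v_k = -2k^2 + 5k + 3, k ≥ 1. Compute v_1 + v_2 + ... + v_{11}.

-649

Over k = 1..11: Σk = 66, Σk² = 506.
Total = (-2)·506 + (5)·66 + (3)·11 = -649.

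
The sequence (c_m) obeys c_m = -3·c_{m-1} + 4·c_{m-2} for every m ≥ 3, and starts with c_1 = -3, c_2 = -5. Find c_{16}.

-429496733

c_3 = 3;  c_4 = -29;  c_5 = 99;  …;  c_{13} = 6710883;  c_{14} = -26843549;  c_{15} = 107374179;  c_{16} = -429496733.
(Characteristic roots are 1 and -4.)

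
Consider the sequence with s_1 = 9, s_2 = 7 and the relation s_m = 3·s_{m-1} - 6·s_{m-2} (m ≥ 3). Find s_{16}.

Iterate the recurrence:
s_3 = -33, s_4 = -141, s_5 = -225, …, s_{13} = 133407, s_{14} = 1028619, s_{15} = 2285415, s_{16} = 684531.

684531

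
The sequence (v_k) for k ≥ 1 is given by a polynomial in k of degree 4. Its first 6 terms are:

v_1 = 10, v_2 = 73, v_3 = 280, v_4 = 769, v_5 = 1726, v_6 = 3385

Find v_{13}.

64390

1st diffs: 63, 207, 489, 957, 1659.
2nd diffs: 144, 282, 468, 702.
3rd diffs: 138, 186, 234.
4th diffs: 48, 48 (constant).
Newton forward-difference form: v_k = 10 + 63·C(k-1,1) + 144·C(k-1,2) + 138·C(k-1,3) + 48·C(k-1,4).
At k = 13: k-1 = 12, so v_{13} = 10 + 756 + 9504 + 30360 + 23760 = 64390.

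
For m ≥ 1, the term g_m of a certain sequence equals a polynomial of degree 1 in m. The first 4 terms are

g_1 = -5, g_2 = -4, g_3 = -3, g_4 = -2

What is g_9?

1st diffs: 1, 1, 1 (constant).
So g_m = m - 6.
Evaluating at m = 9 gives g_9 = 3.

3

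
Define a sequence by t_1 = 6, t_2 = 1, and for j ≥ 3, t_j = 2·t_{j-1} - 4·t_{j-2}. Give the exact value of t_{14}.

4096

Compute successive terms:
t_3 = -22; t_4 = -48; t_5 = -8; …; t_{11} = -512; t_{12} = 11264; t_{13} = 24576; t_{14} = 4096.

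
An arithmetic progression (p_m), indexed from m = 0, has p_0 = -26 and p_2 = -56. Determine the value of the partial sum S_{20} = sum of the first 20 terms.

Common difference d = (-56 - (-26)) / (2 - 0) = -15.
p_m = -26 + (m - 0)·(-15).
p_{19} = -311; S = 20·(-26 + (-311))/2 = -3370.

-3370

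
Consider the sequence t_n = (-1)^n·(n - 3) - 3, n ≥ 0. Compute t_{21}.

-21

(-1)^21 = -1; n - 3 at n=21 is 18; so t_{21} = -21.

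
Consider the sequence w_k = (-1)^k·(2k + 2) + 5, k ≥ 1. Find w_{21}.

-39

(-1)^21 = -1; 2k + 2 at k=21 is 44; so w_{21} = -39.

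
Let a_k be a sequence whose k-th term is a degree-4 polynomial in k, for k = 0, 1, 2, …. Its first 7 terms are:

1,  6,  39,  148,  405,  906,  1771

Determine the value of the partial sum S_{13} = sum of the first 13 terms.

1st diffs: 5, 33, 109, 257, 501, 865.
2nd diffs: 28, 76, 148, 244, 364.
3rd diffs: 48, 72, 96, 120.
4th diffs: 24, 24, 24 (constant).
Newton forward-difference form: a_k = 1 + 5·C(k,1) + 28·C(k,2) + 48·C(k,3) + 24·C(k,4).
Continuing: …, 3144, 5193, 8110, 12111, …, a_{12} = 24349.
Summing k = 0..12 (13 terms) gives 73619.

73619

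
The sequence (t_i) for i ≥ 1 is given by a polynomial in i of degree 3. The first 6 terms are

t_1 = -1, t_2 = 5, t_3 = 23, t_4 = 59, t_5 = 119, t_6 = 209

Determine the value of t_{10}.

1st diffs: 6, 18, 36, 60, 90.
2nd diffs: 12, 18, 24, 30.
3rd diffs: 6, 6, 6 (constant).
So t_i = i^3 - i - 1.
Evaluating at i = 10 gives t_{10} = 989.

989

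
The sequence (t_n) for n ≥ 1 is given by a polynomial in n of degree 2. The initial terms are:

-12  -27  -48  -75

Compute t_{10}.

-363

1st diffs: -15, -21, -27.
2nd diffs: -6, -6 (constant).
Newton forward-difference form: t_n = -12 + (-15)·C(n-1,1) + (-6)·C(n-1,2).
At n = 10: n-1 = 9, so t_{10} = -12 - 135 - 216 = -363.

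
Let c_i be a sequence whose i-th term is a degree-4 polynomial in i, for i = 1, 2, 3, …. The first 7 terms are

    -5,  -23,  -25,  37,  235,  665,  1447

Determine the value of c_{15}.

42695

1st diffs: -18, -2, 62, 198, 430, 782.
2nd diffs: 16, 64, 136, 232, 352.
3rd diffs: 48, 72, 96, 120.
4th diffs: 24, 24, 24 (constant).
Newton forward-difference form: c_i = -5 + (-18)·C(i-1,1) + 16·C(i-1,2) + 48·C(i-1,3) + 24·C(i-1,4).
At i = 15: i-1 = 14, so c_{15} = -5 - 252 + 1456 + 17472 + 24024 = 42695.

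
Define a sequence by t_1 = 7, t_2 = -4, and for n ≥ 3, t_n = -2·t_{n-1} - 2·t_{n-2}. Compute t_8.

Compute successive terms:
t_3 = -6; t_4 = 20; t_5 = -28; t_6 = 16; t_7 = 24; t_8 = -80.

-80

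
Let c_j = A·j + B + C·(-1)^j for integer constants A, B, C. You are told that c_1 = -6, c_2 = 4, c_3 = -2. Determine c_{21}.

34

Plug in j = 1, 2, 3: A + B - C = -6; 2A + B + C = 4; 3A + B - C = -2.
Subtracting the first from the second: A + 2C = 10.
Subtracting the second from the third: A - 2C = -6.
Solving: C = 4, A = 2, then B = -4.
Hence c_{21} = 2·21 + (-4) + 4·(-1) = 34.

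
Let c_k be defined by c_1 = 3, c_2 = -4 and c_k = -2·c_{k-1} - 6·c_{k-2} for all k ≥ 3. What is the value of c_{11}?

8288

c_3 = -10;  c_4 = 44;  c_5 = -28;  c_6 = -208;  c_7 = 584;  c_8 = 80;  c_9 = -3664;  c_{10} = 6848;  c_{11} = 8288.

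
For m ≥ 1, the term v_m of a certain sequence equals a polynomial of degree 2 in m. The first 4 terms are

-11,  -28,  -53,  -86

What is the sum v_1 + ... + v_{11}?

1st diffs: -17, -25, -33.
2nd diffs: -8, -8 (constant).
Newton forward-difference form: v_m = -11 + (-17)·C(m-1,1) + (-8)·C(m-1,2).
Continuing: …, -127, -176, -233, -298, …, v_{11} = -541.
Summing m = 1..11 (11 terms) gives -2376.

-2376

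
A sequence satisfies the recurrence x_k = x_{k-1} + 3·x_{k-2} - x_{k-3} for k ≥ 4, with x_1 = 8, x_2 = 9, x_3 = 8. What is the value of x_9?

1044

Applying the relation repeatedly:
x_4 = 27, x_5 = 42, x_6 = 115, x_7 = 214, x_8 = 517, x_9 = 1044.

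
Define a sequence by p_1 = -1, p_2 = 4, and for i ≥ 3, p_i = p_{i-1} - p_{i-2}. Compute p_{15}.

5

p_3 = 5, p_4 = 1, p_5 = -4, …, p_{12} = -5, p_{13} = -1, p_{14} = 4, p_{15} = 5.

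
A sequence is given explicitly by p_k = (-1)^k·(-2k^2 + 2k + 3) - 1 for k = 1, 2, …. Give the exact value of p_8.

(-1)^8 = 1; -2k^2 + 2k + 3 at k=8 is -109; so p_8 = -110.

-110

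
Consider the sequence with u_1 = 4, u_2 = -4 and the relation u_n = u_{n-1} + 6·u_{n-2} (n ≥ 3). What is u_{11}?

50516

Compute successive terms:
u_3 = 20  u_4 = -4  u_5 = 116  u_6 = 92  u_7 = 788  u_8 = 1340  u_9 = 6068  u_{10} = 14108  u_{11} = 50516.
(Characteristic roots are 3 and -2.)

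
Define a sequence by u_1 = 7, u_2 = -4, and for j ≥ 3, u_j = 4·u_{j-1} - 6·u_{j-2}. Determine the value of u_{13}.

-382528

u_3 = -58  u_4 = -208  u_5 = -484  …  u_{10} = 43712  u_{11} = 66656  u_{12} = 4352  u_{13} = -382528.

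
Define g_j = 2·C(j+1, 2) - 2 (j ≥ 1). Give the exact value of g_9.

C(10, 2) = 45, so g_9 = 88.

88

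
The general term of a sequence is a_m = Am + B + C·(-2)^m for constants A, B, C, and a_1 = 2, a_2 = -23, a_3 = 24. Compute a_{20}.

-4194329

The three given values yield: A + B - 2C = 2; 2A + B + 4C = -23; 3A + B - 8C = 24.
Subtracting the first from the second: A + 6C = -25.
Subtracting the second from the third: A - 12C = 47.
Solving: C = -4, A = -1, then B = -5.
Therefore a_{20} = -20 + (-5) + (-4)·1048576 = -4194329.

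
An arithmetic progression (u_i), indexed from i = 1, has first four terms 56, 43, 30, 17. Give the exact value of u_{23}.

-230

Common difference d = -13.
u_i = 56 + (i - 1)·(-13).
u_{23} = 56 + 22·(-13) = -230.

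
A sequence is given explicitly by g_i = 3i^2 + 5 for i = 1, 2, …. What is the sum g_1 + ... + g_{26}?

Over i = 1..26: Σi = 351, Σi² = 6201.
Total = (3)·6201 + (5)·26 = 18733.

18733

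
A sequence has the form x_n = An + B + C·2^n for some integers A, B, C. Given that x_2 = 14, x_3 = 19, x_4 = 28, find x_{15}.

32791

At n = 2, 3, 4: 2A + B + 4C = 14; 3A + B + 8C = 19; 4A + B + 16C = 28.
Subtracting the first from the second: A + 4C = 5.
Subtracting the second from the third: A + 8C = 9.
Solving: C = 1, A = 1, then B = 8.
So x_n = 1·n + 8 + 1·2^n; at n=15 this is 32791.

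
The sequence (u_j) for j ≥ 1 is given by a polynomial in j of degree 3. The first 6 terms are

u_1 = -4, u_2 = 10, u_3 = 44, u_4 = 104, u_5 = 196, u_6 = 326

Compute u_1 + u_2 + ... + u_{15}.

1st diffs: 14, 34, 60, 92, 130.
2nd diffs: 20, 26, 32, 38.
3rd diffs: 6, 6, 6 (constant).
Newton forward-difference form: u_j = -4 + 14·C(j-1,1) + 20·C(j-1,2) + 6·C(j-1,3).
Continuing: …, 500, 724, 1004, 1346, …, u_{15} = 4196.
Summing j = 1..15 (15 terms) gives 18700.

18700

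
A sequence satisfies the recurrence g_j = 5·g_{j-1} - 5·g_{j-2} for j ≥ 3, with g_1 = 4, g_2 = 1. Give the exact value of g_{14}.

Step forward from the initial values:
g_3 = -15; g_4 = -80; g_5 = -325; …; g_{11} = -778125; g_{12} = -2815625; g_{13} = -10187500; g_{14} = -36859375.

-36859375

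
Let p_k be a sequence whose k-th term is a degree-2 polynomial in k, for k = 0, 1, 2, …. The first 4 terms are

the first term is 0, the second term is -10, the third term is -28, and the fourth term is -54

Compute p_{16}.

-1120

1st diffs: -10, -18, -26.
2nd diffs: -8, -8 (constant).
Newton forward-difference form: p_k = (-10)·C(k,1) + (-8)·C(k,2).
At k = 16: k = 16, so p_{16} = -160 - 960 = -1120.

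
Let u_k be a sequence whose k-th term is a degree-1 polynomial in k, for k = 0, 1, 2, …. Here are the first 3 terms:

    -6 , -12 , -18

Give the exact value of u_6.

1st diffs: -6, -6 (constant).
So u_k = -6k - 6.
Evaluating at k = 6 gives u_6 = -42.

-42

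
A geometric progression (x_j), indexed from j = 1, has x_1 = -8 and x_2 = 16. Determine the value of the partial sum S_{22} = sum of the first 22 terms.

11184808

Common ratio r = -2.
x_j = (-8)·(-2)^(j-1).
S = (-8)·((-2)^22 - 1)/(-2 - 1) = (-8)·(4194304 - 1)/(-3) = 11184808.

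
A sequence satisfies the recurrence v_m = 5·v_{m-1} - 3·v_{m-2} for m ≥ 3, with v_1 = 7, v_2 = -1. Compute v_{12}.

Iterate the recurrence:
v_3 = -26  v_4 = -127  v_5 = -557  v_6 = -2404  v_7 = -10349  v_8 = -44533  v_9 = -191618  v_{10} = -824491  v_{11} = -3547601  v_{12} = -15264532.

-15264532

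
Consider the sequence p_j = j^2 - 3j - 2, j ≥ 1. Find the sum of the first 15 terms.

850

Over j = 1..15: Σj = 120, Σj² = 1240.
Total = (1)·1240 + (-3)·120 + (-2)·15 = 850.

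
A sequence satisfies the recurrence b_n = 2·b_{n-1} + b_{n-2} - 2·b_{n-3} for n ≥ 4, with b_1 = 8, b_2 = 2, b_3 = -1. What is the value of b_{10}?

Compute successive terms:
b_4 = -16; b_5 = -37; b_6 = -88; b_7 = -181; b_8 = -376; b_9 = -757; b_{10} = -1528.

-1528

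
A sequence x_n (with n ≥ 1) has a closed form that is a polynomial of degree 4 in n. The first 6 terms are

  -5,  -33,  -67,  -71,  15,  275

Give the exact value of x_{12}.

13217

1st diffs: -28, -34, -4, 86, 260.
2nd diffs: -6, 30, 90, 174.
3rd diffs: 36, 60, 84.
4th diffs: 24, 24 (constant).
So x_n = n^4 - 4n^3 - 4n^2 - 3n + 5.
Evaluating at n = 12 gives x_{12} = 13217.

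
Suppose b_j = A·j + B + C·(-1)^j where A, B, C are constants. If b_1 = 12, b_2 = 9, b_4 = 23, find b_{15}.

Plug in j = 1, 2, 4: A + B - C = 12; 2A + B + C = 9; 4A + B + C = 23.
Subtracting the first from the second: A + 2C = -3.
Subtracting the second from the third: 2A = 14.
Solving: C = -5, A = 7, then B = 0.
Hence b_{15} = 7·15 + 0 + (-5)·(-1) = 110.

110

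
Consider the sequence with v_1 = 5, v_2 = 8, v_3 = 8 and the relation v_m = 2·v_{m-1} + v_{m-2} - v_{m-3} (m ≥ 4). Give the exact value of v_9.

976

Applying the relation repeatedly:
v_4 = 19; v_5 = 38; v_6 = 87; v_7 = 193; v_8 = 435; v_9 = 976.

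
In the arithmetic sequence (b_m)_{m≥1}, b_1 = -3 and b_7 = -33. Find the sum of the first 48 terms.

-5784

Common difference d = (-33 - (-3)) / (7 - 1) = -5.
b_m = -3 + (m - 1)·(-5).
b_{48} = -238; S = 48·(-3 + (-238))/2 = -5784.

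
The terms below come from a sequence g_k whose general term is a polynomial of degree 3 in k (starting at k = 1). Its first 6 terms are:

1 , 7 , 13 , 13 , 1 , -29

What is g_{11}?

1st diffs: 6, 6, 0, -12, -30.
2nd diffs: 0, -6, -12, -18.
3rd diffs: -6, -6, -6 (constant).
Newton forward-difference form: g_k = 1 + 6·C(k-1,1) + (-6)·C(k-1,3).
At k = 11: k-1 = 10, so g_{11} = 1 + 60 - 720 = -659.

-659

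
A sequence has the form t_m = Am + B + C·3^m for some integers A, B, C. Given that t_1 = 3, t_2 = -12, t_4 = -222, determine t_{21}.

At m = 1, 2, 4: A + B + 3C = 3; 2A + B + 9C = -12; 4A + B + 81C = -222.
Subtracting the first from the second: A + 6C = -15.
Subtracting the second from the third: 2A + 72C = -210.
Solving: C = -3, A = 3, then B = 9.
So t_m = 3·m + 9 + (-3)·3^m; at m=21 this is -31381059537.

-31381059537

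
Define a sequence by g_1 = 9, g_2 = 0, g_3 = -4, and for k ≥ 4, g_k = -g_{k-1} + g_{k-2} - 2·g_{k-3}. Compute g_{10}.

-374

Applying the relation repeatedly:
g_4 = -14, g_5 = 10, g_6 = -16, g_7 = 54, g_8 = -90, g_9 = 176, g_{10} = -374.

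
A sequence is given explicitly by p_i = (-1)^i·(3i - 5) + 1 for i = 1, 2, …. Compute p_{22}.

62

(-1)^22 = 1; 3i - 5 at i=22 is 61; so p_{22} = 62.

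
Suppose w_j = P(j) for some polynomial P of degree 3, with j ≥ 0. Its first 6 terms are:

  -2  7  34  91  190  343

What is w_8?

1246

1st diffs: 9, 27, 57, 99, 153.
2nd diffs: 18, 30, 42, 54.
3rd diffs: 12, 12, 12 (constant).
Newton forward-difference form: w_j = -2 + 9·C(j,1) + 18·C(j,2) + 12·C(j,3).
At j = 8: j = 8, so w_8 = -2 + 72 + 504 + 672 = 1246.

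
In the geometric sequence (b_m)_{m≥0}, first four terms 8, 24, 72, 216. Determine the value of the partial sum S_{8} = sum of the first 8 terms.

Common ratio r = 3.
b_m = 8·3^(m-0).
S = 8·(3^8 - 1)/(3 - 1) = 8·(6561 - 1)/(2) = 26240.

26240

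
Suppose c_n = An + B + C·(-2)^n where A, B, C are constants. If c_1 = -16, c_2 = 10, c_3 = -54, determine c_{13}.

At n = 1, 2, 3: A + B - 2C = -16; 2A + B + 4C = 10; 3A + B - 8C = -54.
Subtracting the first from the second: A + 6C = 26.
Subtracting the second from the third: A - 12C = -64.
Solving: C = 5, A = -4, then B = -2.
So c_n = -4·n + (-2) + 5·(-2)^n; at n=13 this is -41014.

-41014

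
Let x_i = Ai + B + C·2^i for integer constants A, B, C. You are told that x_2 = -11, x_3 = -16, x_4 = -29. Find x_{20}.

At i = 2, 3, 4: 2A + B + 4C = -11; 3A + B + 8C = -16; 4A + B + 16C = -29.
Subtracting the first from the second: A + 4C = -5.
Subtracting the second from the third: A + 8C = -13.
Solving: C = -2, A = 3, then B = -9.
Hence x_{20} = 3·20 + (-9) + (-2)·1048576 = -2097101.

-2097101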